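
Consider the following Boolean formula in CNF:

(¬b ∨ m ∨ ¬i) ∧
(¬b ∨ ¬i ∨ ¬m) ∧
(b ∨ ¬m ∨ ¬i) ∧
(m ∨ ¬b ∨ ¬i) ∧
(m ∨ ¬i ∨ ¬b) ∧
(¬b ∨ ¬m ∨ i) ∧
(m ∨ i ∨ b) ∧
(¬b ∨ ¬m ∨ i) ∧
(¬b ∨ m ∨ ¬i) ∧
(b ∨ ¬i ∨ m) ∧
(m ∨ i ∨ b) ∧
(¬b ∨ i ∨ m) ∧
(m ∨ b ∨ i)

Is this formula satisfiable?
Yes

Yes, the formula is satisfiable.

One satisfying assignment is: b=False, i=False, m=True

Verification: With this assignment, all 13 clauses evaluate to true.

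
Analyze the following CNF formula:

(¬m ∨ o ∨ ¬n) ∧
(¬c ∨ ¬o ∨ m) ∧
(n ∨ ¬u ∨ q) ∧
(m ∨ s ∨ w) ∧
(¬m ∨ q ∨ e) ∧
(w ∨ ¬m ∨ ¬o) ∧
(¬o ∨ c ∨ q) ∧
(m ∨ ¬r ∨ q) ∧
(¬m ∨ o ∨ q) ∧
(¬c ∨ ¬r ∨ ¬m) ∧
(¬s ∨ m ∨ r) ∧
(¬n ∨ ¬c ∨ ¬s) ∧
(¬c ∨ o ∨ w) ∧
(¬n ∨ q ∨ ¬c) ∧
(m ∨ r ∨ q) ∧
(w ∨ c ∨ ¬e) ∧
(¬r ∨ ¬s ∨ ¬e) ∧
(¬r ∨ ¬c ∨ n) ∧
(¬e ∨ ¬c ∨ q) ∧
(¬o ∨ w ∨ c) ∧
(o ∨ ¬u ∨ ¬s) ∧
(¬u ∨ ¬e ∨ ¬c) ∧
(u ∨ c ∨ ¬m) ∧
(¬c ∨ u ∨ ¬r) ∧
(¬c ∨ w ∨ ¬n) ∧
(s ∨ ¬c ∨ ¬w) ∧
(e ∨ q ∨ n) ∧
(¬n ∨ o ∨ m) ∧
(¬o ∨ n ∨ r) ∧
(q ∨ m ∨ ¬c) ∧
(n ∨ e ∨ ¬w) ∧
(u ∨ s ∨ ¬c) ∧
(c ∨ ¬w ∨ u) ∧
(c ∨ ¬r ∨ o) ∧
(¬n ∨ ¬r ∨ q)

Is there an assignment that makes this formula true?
Yes

Yes, the formula is satisfiable.

One satisfying assignment is: u=True, e=False, c=False, w=False, q=True, s=False, m=True, r=False, n=False, o=False

Verification: With this assignment, all 35 clauses evaluate to true.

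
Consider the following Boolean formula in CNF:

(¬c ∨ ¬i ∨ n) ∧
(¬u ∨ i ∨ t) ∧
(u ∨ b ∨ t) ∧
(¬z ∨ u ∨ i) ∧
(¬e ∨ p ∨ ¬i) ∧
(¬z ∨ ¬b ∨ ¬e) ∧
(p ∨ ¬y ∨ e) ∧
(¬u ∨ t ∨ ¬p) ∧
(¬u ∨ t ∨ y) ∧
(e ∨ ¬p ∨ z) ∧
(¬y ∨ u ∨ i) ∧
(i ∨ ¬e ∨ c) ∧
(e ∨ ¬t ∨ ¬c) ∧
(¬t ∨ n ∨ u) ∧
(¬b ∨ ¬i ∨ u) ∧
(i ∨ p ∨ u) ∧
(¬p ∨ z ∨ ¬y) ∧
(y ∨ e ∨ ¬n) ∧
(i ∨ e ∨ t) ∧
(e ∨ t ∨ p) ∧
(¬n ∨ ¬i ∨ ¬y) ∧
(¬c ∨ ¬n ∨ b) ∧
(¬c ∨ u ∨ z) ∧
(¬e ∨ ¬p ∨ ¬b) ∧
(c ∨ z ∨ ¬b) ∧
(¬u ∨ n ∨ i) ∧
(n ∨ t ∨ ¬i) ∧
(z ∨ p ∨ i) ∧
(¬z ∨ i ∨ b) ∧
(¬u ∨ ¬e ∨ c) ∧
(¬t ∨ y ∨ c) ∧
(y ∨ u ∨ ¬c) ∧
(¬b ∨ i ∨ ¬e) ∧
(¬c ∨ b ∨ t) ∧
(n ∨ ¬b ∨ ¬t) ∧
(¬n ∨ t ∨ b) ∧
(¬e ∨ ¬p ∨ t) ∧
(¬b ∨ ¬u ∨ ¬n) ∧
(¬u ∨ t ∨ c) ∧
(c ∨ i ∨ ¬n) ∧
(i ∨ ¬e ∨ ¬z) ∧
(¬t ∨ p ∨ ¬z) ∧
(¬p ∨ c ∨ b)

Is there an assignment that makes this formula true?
No

No, the formula is not satisfiable.

No assignment of truth values to the variables can make all 43 clauses true simultaneously.

The formula is UNSAT (unsatisfiable).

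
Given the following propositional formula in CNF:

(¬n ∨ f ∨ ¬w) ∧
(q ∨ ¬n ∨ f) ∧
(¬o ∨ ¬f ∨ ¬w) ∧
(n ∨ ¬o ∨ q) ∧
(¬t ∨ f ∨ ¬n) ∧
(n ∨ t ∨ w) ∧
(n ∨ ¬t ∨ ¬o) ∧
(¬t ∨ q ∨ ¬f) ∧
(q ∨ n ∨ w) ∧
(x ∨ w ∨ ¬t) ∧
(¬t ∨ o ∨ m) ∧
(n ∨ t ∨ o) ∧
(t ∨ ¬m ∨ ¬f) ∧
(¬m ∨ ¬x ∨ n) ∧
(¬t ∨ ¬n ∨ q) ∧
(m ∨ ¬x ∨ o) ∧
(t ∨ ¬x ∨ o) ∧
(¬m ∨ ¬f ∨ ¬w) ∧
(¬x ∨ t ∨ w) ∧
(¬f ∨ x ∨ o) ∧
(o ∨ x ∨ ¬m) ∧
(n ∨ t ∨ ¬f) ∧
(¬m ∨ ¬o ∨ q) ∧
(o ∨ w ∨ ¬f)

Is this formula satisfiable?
Yes

Yes, the formula is satisfiable.

One satisfying assignment is: t=False, q=True, w=False, m=False, n=True, f=False, x=False, o=False

Verification: With this assignment, all 24 clauses evaluate to true.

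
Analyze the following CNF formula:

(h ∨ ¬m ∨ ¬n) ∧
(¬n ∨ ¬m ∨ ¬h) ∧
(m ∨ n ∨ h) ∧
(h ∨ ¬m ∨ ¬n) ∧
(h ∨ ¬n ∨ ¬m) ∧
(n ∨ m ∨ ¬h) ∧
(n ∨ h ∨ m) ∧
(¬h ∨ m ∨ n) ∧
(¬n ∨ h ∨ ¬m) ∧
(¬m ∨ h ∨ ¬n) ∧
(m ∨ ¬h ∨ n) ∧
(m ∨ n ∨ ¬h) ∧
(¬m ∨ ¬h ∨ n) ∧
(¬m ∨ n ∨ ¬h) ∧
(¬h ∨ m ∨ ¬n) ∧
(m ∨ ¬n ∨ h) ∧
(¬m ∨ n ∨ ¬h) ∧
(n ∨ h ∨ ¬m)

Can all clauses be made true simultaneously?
No

No, the formula is not satisfiable.

No assignment of truth values to the variables can make all 18 clauses true simultaneously.

The formula is UNSAT (unsatisfiable).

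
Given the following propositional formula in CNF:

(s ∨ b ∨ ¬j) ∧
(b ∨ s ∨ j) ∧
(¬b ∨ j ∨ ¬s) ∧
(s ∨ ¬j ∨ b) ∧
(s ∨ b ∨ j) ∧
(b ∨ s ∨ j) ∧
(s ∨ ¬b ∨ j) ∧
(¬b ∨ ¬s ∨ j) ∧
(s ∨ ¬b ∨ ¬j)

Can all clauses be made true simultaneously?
Yes

Yes, the formula is satisfiable.

One satisfying assignment is: b=False, s=True, j=False

Verification: With this assignment, all 9 clauses evaluate to true.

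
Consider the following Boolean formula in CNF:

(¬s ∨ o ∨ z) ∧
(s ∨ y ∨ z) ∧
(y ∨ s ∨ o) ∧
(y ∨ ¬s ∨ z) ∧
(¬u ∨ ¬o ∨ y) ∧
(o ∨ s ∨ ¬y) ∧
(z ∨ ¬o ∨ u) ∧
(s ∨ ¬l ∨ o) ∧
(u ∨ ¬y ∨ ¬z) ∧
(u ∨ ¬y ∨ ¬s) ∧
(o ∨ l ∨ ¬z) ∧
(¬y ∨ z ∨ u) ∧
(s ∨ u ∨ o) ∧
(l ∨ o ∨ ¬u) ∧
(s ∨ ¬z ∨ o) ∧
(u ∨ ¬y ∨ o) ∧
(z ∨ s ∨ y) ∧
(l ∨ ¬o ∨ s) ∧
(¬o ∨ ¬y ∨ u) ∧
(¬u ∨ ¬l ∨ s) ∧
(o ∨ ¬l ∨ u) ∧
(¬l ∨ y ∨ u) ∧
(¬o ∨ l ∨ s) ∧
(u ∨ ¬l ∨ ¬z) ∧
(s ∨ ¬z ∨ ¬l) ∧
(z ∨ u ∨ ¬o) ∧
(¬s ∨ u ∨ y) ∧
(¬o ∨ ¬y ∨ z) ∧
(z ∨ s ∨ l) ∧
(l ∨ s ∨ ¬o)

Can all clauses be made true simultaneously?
Yes

Yes, the formula is satisfiable.

One satisfying assignment is: y=True, z=True, s=True, u=True, l=False, o=True

Verification: With this assignment, all 30 clauses evaluate to true.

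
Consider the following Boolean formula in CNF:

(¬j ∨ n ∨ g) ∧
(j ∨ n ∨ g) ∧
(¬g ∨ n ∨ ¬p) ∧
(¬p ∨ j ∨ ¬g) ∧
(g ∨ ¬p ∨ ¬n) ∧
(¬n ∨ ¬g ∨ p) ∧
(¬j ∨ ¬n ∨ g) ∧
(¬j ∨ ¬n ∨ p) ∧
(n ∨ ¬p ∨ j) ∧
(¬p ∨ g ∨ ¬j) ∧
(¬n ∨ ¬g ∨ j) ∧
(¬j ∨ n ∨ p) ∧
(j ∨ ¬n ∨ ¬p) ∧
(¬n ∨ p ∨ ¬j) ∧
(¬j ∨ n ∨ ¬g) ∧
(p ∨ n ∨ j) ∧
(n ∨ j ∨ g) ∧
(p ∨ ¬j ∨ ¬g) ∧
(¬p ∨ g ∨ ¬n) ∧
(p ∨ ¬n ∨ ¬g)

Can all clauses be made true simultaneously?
Yes

Yes, the formula is satisfiable.

One satisfying assignment is: g=False, p=False, n=True, j=False

Verification: With this assignment, all 20 clauses evaluate to true.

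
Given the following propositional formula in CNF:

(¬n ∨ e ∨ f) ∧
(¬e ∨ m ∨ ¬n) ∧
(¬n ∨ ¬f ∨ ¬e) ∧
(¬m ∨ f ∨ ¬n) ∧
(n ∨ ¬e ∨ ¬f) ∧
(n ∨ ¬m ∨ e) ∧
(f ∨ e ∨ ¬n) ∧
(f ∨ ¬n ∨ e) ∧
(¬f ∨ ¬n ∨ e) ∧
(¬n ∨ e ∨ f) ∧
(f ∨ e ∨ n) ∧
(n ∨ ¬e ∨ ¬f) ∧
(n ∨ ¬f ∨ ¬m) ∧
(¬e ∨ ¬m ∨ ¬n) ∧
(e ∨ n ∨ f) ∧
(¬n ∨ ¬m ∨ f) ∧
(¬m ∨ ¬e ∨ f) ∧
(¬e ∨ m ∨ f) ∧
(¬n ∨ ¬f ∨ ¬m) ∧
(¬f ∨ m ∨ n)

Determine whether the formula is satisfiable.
No

No, the formula is not satisfiable.

No assignment of truth values to the variables can make all 20 clauses true simultaneously.

The formula is UNSAT (unsatisfiable).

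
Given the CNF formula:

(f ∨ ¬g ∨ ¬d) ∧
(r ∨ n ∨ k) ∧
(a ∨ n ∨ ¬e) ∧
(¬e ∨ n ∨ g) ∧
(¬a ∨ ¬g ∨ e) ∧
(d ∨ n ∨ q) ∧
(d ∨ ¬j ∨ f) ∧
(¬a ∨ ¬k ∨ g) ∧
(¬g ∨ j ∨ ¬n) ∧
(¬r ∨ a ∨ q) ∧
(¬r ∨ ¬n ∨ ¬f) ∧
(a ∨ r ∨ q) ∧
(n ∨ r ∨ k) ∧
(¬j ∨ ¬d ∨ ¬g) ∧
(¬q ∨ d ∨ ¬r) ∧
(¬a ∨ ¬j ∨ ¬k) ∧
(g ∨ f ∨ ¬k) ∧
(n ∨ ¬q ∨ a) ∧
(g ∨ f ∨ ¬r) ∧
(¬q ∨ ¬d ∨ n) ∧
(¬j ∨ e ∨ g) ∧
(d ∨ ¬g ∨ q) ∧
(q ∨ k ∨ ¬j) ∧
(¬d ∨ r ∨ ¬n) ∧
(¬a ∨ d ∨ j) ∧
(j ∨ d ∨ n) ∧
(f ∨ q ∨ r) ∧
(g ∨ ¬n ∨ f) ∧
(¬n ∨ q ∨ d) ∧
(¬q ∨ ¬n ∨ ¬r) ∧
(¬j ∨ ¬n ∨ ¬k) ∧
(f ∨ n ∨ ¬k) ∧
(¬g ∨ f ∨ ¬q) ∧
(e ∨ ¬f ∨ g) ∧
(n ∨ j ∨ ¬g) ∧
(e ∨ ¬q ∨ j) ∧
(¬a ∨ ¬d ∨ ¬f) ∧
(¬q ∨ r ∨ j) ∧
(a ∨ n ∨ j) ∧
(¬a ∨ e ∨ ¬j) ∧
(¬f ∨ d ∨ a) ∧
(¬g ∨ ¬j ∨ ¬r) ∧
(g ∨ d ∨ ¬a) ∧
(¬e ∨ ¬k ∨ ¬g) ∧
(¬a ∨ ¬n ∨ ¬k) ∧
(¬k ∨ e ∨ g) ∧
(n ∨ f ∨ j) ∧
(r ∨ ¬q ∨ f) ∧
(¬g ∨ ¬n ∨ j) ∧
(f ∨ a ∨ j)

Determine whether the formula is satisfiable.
Yes

Yes, the formula is satisfiable.

One satisfying assignment is: q=True, g=True, d=False, n=True, k=False, r=False, a=True, j=True, e=True, f=True

Verification: With this assignment, all 50 clauses evaluate to true.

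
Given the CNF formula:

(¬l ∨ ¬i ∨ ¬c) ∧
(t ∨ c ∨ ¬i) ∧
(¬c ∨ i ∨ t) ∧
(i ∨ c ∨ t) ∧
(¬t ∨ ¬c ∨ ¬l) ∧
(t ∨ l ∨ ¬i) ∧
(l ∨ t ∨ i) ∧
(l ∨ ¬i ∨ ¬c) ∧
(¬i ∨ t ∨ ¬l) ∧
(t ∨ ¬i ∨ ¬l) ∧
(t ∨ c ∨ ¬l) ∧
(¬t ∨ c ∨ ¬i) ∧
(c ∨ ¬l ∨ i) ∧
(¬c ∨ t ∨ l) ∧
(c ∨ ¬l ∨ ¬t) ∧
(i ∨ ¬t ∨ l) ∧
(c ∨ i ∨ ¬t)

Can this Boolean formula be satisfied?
No

No, the formula is not satisfiable.

No assignment of truth values to the variables can make all 17 clauses true simultaneously.

The formula is UNSAT (unsatisfiable).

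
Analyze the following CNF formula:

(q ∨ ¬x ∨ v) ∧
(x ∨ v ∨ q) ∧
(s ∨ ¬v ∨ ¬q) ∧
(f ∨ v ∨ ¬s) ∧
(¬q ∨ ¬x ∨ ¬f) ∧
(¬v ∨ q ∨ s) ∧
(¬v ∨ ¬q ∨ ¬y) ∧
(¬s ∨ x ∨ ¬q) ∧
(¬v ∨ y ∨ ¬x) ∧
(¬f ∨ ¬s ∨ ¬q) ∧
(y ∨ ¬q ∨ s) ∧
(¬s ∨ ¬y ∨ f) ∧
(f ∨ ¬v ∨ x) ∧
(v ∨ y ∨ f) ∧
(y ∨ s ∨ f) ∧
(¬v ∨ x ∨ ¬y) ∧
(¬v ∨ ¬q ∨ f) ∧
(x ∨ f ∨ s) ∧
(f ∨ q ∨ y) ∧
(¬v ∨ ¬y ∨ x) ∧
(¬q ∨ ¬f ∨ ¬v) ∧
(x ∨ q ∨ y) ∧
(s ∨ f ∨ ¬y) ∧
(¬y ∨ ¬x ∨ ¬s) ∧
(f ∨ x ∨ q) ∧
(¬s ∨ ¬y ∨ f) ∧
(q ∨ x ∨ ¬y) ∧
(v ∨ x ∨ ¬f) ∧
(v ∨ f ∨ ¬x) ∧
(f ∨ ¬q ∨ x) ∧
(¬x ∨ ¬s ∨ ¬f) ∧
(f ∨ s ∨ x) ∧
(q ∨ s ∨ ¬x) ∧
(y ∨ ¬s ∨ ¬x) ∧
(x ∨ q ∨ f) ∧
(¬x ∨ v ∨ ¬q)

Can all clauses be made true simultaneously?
No

No, the formula is not satisfiable.

No assignment of truth values to the variables can make all 36 clauses true simultaneously.

The formula is UNSAT (unsatisfiable).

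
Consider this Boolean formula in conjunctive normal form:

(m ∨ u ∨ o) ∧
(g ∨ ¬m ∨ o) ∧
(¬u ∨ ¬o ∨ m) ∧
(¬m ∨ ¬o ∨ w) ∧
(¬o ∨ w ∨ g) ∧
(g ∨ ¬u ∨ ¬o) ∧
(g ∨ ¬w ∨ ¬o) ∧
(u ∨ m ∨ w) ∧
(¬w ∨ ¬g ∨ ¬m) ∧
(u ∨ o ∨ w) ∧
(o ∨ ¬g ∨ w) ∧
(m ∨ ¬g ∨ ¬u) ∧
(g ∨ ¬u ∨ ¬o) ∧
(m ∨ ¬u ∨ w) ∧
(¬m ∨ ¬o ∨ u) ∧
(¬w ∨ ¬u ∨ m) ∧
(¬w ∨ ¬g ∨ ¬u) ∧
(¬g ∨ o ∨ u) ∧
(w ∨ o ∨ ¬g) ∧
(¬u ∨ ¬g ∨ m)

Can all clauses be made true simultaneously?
Yes

Yes, the formula is satisfiable.

One satisfying assignment is: g=True, w=True, u=False, m=False, o=True

Verification: With this assignment, all 20 clauses evaluate to true.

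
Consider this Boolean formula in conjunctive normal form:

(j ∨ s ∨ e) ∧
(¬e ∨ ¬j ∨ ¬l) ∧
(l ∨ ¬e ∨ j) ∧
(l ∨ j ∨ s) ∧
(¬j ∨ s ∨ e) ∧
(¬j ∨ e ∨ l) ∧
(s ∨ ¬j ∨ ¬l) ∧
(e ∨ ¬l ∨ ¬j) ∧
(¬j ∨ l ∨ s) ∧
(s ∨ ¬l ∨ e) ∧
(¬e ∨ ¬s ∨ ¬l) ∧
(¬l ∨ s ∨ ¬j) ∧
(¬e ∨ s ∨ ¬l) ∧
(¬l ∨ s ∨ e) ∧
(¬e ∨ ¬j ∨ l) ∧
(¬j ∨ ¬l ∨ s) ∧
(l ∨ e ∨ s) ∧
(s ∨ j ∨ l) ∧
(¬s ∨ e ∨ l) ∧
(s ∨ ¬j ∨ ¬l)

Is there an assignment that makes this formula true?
Yes

Yes, the formula is satisfiable.

One satisfying assignment is: e=False, l=True, s=True, j=False

Verification: With this assignment, all 20 clauses evaluate to true.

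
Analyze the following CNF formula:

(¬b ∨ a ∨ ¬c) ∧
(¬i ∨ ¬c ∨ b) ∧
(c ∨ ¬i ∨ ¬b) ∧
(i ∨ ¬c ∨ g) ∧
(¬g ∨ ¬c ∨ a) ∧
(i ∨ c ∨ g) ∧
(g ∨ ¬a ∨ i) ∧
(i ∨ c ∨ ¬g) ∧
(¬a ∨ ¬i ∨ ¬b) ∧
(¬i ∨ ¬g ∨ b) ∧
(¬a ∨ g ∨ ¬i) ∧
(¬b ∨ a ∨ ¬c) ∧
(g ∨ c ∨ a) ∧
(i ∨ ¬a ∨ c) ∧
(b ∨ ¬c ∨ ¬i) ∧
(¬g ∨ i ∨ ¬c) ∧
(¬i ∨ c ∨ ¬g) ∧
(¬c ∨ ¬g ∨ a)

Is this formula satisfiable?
No

No, the formula is not satisfiable.

No assignment of truth values to the variables can make all 18 clauses true simultaneously.

The formula is UNSAT (unsatisfiable).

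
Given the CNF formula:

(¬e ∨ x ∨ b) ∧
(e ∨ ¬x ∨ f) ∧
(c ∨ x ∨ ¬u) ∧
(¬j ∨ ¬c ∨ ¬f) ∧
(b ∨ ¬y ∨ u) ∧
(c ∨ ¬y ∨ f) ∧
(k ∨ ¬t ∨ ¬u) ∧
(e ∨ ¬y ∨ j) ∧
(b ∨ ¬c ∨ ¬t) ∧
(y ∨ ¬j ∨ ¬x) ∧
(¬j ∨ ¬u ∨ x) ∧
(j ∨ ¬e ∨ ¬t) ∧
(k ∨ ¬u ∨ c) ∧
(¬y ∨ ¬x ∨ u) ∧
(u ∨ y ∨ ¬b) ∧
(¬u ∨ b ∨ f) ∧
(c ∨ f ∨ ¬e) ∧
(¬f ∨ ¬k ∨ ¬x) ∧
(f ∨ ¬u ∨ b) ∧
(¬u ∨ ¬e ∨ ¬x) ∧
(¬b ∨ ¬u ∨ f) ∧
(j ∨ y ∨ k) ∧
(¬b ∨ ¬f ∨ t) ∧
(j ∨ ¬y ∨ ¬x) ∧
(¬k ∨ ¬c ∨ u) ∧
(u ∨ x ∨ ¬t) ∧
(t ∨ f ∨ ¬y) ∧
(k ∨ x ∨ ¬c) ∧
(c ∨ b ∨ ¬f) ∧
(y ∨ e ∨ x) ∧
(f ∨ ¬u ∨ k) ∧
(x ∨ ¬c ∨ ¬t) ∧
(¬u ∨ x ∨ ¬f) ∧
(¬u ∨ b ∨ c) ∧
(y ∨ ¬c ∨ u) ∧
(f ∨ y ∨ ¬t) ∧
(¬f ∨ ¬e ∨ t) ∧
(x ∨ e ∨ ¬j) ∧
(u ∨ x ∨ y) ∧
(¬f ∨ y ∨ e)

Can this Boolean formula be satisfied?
No

No, the formula is not satisfiable.

No assignment of truth values to the variables can make all 40 clauses true simultaneously.

The formula is UNSAT (unsatisfiable).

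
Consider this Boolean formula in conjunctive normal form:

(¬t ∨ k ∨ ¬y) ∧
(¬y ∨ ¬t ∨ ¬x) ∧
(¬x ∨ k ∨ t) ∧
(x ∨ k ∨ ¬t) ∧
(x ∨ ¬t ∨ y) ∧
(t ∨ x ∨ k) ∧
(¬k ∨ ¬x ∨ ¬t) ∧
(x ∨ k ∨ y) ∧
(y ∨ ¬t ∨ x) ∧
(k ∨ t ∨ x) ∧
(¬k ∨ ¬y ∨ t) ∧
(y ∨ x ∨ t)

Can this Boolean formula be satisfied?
Yes

Yes, the formula is satisfiable.

One satisfying assignment is: y=True, x=False, t=True, k=True

Verification: With this assignment, all 12 clauses evaluate to true.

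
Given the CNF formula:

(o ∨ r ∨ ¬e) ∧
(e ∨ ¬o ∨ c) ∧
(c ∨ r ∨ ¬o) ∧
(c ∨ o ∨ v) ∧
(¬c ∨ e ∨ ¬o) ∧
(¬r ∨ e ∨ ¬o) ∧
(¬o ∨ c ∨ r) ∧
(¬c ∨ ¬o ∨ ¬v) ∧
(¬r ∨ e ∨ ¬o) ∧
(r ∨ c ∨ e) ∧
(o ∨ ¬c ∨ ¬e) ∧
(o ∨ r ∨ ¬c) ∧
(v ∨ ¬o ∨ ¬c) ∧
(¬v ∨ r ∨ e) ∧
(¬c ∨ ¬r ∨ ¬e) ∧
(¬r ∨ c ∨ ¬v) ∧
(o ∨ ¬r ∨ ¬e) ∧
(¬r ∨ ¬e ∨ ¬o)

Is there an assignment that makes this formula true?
Yes

Yes, the formula is satisfiable.

One satisfying assignment is: o=False, r=True, c=True, e=False, v=False

Verification: With this assignment, all 18 clauses evaluate to true.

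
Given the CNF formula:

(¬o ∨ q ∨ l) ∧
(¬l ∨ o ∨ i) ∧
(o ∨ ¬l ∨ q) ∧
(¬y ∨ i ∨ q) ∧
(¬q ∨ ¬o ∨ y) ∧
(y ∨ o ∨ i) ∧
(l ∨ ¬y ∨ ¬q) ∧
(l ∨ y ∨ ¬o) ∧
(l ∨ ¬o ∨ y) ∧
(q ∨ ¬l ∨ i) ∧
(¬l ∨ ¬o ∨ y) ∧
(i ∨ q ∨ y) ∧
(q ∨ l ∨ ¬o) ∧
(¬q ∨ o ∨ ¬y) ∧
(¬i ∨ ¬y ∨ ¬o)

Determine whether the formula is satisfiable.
Yes

Yes, the formula is satisfiable.

One satisfying assignment is: o=False, y=False, q=False, l=False, i=True

Verification: With this assignment, all 15 clauses evaluate to true.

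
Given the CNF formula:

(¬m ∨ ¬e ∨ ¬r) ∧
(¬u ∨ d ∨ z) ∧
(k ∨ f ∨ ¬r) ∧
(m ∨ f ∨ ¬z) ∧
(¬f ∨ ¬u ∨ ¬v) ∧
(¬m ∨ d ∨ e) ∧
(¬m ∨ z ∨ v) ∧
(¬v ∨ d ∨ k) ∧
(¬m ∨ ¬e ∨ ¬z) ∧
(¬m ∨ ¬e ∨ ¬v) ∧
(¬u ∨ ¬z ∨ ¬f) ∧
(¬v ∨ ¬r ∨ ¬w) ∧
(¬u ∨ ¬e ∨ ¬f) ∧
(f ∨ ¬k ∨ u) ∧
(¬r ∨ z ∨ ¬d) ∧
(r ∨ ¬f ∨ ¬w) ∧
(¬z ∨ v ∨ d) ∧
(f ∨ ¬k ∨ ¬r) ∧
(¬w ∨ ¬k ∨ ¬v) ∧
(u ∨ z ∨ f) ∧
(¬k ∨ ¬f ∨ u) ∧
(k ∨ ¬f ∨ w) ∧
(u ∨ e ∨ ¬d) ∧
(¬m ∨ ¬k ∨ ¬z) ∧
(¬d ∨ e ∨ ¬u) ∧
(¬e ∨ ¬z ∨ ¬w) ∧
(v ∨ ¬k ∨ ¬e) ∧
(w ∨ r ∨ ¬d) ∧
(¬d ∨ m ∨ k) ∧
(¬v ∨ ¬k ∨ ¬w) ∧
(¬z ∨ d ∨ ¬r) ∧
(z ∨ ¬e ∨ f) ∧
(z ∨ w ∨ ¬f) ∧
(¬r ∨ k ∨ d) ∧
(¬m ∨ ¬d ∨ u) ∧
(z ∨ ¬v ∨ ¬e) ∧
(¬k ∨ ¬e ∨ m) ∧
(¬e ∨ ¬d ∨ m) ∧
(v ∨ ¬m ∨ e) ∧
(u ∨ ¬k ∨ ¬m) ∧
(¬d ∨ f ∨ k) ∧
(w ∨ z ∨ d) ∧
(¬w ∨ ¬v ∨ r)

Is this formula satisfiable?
No

No, the formula is not satisfiable.

No assignment of truth values to the variables can make all 43 clauses true simultaneously.

The formula is UNSAT (unsatisfiable).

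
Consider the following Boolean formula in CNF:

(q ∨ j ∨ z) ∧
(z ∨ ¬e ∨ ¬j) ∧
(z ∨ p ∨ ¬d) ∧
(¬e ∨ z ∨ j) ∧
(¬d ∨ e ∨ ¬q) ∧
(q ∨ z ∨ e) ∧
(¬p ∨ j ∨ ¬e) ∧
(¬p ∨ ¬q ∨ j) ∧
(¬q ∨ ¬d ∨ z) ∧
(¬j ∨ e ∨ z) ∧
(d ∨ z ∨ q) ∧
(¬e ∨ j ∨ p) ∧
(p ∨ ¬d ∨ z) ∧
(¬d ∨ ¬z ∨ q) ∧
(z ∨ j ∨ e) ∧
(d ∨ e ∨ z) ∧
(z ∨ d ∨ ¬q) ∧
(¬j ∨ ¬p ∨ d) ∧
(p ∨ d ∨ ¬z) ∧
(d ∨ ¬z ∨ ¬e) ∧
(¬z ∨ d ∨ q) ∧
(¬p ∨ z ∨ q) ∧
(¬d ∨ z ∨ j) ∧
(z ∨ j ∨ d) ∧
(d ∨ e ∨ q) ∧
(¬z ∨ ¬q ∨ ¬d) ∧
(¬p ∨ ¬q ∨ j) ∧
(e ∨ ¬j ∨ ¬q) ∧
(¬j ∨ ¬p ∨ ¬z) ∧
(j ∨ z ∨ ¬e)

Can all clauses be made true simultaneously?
No

No, the formula is not satisfiable.

No assignment of truth values to the variables can make all 30 clauses true simultaneously.

The formula is UNSAT (unsatisfiable).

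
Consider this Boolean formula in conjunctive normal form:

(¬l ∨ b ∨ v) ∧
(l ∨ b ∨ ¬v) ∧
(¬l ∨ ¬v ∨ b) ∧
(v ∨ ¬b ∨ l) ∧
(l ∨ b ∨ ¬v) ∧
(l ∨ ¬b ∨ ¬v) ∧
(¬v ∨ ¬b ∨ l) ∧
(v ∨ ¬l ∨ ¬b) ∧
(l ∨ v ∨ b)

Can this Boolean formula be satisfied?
Yes

Yes, the formula is satisfiable.

One satisfying assignment is: v=True, l=True, b=True

Verification: With this assignment, all 9 clauses evaluate to true.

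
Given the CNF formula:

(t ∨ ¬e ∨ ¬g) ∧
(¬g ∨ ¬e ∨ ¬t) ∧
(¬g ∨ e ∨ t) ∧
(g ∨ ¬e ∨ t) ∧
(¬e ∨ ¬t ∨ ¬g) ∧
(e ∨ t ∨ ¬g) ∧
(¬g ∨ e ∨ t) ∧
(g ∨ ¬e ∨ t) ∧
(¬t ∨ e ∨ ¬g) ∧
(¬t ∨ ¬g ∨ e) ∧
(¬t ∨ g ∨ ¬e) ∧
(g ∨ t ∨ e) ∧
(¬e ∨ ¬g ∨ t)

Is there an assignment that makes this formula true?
Yes

Yes, the formula is satisfiable.

One satisfying assignment is: t=True, e=False, g=False

Verification: With this assignment, all 13 clauses evaluate to true.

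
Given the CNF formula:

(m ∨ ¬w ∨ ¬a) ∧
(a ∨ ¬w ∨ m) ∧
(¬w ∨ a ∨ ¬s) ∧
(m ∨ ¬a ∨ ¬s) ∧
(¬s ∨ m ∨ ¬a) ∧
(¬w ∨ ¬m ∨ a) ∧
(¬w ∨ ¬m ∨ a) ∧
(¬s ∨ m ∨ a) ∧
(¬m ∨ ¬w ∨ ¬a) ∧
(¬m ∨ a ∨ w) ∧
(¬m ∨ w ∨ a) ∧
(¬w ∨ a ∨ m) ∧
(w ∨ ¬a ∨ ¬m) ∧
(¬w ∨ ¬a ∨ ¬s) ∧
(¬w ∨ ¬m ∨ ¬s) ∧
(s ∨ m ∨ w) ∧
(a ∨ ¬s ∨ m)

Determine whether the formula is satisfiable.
No

No, the formula is not satisfiable.

No assignment of truth values to the variables can make all 17 clauses true simultaneously.

The formula is UNSAT (unsatisfiable).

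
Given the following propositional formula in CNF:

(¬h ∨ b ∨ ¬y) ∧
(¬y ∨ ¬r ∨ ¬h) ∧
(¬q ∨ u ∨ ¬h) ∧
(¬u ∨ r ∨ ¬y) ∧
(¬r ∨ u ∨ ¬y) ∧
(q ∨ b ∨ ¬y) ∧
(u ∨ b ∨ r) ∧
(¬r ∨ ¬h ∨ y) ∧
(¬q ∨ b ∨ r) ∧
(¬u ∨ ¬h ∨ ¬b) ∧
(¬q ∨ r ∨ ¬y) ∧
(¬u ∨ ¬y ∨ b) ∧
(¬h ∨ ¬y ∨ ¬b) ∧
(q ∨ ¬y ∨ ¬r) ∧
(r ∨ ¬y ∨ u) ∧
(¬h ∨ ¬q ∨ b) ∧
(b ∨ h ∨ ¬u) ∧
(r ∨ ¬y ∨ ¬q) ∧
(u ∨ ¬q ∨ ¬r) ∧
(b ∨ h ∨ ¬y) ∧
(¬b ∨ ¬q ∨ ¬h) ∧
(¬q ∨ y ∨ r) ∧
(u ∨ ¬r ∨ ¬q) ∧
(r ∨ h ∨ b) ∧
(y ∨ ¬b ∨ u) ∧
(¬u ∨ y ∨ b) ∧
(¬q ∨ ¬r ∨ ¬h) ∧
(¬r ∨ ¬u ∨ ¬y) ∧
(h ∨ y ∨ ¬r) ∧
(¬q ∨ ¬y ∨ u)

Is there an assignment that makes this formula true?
Yes

Yes, the formula is satisfiable.

One satisfying assignment is: h=False, b=True, r=False, q=False, u=True, y=False

Verification: With this assignment, all 30 clauses evaluate to true.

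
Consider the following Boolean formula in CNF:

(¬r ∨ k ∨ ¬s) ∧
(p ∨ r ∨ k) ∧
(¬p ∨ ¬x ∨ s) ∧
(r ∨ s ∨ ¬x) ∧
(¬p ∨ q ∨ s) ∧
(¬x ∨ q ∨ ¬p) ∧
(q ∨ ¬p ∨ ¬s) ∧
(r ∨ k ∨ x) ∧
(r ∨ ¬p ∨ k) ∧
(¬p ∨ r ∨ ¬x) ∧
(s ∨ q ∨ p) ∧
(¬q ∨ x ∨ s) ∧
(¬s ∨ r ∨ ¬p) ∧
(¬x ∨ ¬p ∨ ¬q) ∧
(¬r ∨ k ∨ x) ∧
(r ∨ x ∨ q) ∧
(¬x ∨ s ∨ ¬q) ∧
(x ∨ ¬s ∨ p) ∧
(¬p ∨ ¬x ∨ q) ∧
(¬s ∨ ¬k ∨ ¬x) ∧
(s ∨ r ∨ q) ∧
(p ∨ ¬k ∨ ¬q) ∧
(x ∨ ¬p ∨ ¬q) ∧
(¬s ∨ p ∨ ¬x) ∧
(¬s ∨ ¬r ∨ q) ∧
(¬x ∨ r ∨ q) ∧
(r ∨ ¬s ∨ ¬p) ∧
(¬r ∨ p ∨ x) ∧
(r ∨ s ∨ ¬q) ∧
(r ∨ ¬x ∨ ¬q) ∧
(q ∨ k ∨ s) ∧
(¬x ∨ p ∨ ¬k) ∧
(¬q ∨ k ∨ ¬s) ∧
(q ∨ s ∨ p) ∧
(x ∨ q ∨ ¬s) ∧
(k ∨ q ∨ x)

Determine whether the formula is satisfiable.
No

No, the formula is not satisfiable.

No assignment of truth values to the variables can make all 36 clauses true simultaneously.

The formula is UNSAT (unsatisfiable).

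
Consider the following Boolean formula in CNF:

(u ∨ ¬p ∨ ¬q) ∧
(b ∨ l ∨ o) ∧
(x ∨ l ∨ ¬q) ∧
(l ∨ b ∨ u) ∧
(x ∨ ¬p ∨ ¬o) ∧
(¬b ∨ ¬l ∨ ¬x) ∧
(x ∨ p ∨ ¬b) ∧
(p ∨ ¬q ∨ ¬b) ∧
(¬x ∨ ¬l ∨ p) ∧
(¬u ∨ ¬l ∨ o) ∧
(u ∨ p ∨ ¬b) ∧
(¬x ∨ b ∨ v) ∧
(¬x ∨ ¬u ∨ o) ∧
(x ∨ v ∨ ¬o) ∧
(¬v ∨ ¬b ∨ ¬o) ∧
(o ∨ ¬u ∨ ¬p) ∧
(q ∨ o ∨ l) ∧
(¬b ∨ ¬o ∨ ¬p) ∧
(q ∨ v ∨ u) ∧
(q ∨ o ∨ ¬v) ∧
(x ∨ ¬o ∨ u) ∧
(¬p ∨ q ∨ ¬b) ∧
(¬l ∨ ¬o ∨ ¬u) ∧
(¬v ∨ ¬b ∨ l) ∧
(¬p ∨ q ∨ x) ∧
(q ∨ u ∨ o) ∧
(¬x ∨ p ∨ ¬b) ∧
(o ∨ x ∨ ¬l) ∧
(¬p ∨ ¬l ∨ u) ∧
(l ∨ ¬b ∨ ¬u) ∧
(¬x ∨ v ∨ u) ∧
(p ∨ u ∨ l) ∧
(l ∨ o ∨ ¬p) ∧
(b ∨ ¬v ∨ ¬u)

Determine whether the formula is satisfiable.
No

No, the formula is not satisfiable.

No assignment of truth values to the variables can make all 34 clauses true simultaneously.

The formula is UNSAT (unsatisfiable).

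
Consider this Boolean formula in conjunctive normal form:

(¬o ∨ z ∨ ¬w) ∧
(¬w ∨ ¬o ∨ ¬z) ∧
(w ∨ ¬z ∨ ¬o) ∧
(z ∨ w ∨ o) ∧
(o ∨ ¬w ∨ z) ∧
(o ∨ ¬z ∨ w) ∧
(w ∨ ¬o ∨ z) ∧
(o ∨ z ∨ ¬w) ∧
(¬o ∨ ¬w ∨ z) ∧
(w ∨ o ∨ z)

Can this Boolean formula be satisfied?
Yes

Yes, the formula is satisfiable.

One satisfying assignment is: o=False, z=True, w=True

Verification: With this assignment, all 10 clauses evaluate to true.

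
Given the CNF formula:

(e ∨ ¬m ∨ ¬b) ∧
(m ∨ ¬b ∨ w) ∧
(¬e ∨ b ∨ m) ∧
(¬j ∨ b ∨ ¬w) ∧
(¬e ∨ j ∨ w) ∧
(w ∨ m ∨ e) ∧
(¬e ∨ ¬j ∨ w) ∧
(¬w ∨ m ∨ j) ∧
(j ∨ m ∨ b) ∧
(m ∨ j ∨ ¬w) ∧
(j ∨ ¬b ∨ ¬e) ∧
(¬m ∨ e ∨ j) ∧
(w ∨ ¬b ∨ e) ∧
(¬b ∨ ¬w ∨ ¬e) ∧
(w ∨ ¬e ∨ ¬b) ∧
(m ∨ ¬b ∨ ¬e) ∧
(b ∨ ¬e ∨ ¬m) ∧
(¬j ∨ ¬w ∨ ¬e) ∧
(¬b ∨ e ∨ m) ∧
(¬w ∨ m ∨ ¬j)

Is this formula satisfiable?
Yes

Yes, the formula is satisfiable.

One satisfying assignment is: e=False, w=False, b=False, j=True, m=True

Verification: With this assignment, all 20 clauses evaluate to true.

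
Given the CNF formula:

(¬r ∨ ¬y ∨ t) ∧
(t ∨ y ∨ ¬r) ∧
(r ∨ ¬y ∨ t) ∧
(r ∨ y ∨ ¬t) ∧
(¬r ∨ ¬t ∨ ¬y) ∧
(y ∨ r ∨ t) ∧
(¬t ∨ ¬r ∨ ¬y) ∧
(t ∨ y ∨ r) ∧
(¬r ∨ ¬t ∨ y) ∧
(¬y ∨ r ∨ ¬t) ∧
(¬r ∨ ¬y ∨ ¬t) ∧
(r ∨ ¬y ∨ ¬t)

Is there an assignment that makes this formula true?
No

No, the formula is not satisfiable.

No assignment of truth values to the variables can make all 12 clauses true simultaneously.

The formula is UNSAT (unsatisfiable).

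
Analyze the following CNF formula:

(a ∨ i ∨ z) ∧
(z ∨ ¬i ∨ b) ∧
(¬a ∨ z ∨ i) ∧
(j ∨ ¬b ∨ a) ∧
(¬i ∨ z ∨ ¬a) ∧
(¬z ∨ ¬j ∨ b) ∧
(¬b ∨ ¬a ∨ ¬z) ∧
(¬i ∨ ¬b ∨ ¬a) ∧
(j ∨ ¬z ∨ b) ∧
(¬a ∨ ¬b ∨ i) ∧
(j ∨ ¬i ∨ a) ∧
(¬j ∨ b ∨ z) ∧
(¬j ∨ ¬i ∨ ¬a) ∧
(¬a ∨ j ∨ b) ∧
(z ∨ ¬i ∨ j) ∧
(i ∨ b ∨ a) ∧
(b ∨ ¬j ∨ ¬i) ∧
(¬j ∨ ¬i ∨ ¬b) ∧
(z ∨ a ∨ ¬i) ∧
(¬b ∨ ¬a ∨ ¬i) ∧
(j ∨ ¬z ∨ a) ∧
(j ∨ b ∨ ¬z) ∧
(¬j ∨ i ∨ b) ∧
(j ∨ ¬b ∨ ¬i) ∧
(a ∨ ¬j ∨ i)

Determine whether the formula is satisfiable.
No

No, the formula is not satisfiable.

No assignment of truth values to the variables can make all 25 clauses true simultaneously.

The formula is UNSAT (unsatisfiable).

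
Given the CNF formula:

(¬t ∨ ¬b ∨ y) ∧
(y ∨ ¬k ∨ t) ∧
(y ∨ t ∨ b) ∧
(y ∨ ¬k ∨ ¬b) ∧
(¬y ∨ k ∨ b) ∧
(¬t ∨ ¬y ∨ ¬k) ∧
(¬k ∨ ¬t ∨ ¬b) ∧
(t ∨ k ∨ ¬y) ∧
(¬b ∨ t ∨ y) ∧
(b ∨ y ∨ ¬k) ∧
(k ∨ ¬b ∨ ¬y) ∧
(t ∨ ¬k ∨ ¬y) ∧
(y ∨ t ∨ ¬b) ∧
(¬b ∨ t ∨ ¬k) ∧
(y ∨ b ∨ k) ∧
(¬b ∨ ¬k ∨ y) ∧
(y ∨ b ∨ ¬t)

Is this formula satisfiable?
No

No, the formula is not satisfiable.

No assignment of truth values to the variables can make all 17 clauses true simultaneously.

The formula is UNSAT (unsatisfiable).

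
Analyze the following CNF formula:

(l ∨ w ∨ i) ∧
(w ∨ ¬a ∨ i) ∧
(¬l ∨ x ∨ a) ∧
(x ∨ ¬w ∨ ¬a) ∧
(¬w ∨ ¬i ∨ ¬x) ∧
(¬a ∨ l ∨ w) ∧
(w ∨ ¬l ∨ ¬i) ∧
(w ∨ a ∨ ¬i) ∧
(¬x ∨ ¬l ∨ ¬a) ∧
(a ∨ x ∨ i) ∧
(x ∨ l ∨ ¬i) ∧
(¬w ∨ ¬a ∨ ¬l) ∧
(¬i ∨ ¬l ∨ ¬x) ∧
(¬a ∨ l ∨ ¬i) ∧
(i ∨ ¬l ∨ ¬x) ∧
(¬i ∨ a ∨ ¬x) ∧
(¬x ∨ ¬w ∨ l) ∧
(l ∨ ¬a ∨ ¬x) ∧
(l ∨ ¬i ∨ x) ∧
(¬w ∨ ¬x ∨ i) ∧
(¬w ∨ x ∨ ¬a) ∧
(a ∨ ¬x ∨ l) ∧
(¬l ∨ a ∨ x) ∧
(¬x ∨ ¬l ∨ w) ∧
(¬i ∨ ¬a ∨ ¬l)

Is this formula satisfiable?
No

No, the formula is not satisfiable.

No assignment of truth values to the variables can make all 25 clauses true simultaneously.

The formula is UNSAT (unsatisfiable).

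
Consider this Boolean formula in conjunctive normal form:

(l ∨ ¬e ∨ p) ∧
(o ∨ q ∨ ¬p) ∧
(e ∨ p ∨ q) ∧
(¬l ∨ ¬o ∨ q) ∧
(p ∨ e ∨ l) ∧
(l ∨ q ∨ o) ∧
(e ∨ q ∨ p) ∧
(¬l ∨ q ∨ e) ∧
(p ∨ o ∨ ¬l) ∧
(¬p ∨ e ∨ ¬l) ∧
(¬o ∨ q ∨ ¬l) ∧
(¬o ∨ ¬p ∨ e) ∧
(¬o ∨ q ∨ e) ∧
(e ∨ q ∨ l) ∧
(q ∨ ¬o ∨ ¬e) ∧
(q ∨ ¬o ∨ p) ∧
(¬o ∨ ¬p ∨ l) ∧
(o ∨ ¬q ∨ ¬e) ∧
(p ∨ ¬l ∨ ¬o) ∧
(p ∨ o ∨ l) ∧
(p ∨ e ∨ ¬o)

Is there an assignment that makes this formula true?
Yes

Yes, the formula is satisfiable.

One satisfying assignment is: p=True, q=True, e=False, l=False, o=False

Verification: With this assignment, all 21 clauses evaluate to true.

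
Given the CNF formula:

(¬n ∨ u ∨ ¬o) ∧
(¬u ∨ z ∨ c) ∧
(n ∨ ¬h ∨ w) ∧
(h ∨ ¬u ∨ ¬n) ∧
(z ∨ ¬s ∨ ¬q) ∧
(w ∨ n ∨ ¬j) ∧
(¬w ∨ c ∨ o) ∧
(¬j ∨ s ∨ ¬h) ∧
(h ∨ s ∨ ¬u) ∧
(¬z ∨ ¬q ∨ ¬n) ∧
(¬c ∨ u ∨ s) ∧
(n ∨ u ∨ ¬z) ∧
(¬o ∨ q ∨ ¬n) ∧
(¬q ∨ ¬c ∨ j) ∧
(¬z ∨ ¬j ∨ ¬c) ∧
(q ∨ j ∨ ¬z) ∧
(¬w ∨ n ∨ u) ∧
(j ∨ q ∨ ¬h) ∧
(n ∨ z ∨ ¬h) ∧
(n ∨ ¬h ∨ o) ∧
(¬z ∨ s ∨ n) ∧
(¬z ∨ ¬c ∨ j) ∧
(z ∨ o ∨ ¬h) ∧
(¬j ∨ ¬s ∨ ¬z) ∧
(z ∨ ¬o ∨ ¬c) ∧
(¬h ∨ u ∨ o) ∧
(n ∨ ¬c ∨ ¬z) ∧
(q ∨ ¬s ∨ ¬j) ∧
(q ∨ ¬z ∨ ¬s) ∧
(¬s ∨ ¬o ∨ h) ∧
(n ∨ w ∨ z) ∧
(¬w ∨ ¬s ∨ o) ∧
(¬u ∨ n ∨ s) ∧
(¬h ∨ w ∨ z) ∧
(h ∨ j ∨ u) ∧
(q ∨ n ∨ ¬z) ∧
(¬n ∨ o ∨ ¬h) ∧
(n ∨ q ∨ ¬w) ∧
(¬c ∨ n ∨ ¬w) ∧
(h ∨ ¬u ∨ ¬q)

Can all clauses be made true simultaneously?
Yes

Yes, the formula is satisfiable.

One satisfying assignment is: n=True, j=True, z=False, w=False, h=False, q=False, c=False, s=False, o=False, u=False

Verification: With this assignment, all 40 clauses evaluate to true.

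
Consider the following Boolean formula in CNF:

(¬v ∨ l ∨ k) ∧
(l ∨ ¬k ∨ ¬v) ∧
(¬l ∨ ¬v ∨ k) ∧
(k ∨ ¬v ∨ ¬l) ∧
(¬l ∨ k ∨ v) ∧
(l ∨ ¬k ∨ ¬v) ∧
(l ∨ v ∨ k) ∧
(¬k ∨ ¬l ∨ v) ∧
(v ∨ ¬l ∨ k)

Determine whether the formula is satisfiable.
Yes

Yes, the formula is satisfiable.

One satisfying assignment is: l=False, k=True, v=False

Verification: With this assignment, all 9 clauses evaluate to true.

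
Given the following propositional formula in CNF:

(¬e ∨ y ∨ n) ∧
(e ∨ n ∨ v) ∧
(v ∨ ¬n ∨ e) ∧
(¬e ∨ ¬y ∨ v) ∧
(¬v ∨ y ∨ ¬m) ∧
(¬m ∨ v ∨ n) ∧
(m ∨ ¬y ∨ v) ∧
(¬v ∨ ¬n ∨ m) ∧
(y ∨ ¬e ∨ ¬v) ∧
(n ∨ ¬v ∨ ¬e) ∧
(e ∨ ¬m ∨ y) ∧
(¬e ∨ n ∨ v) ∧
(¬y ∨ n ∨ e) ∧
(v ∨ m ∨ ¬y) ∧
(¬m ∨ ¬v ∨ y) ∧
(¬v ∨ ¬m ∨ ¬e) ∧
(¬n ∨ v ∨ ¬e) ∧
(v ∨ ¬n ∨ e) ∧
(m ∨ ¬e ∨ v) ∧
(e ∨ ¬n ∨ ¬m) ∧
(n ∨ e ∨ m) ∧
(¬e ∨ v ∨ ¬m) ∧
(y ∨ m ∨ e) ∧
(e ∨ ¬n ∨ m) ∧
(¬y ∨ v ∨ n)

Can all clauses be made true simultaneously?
No

No, the formula is not satisfiable.

No assignment of truth values to the variables can make all 25 clauses true simultaneously.

The formula is UNSAT (unsatisfiable).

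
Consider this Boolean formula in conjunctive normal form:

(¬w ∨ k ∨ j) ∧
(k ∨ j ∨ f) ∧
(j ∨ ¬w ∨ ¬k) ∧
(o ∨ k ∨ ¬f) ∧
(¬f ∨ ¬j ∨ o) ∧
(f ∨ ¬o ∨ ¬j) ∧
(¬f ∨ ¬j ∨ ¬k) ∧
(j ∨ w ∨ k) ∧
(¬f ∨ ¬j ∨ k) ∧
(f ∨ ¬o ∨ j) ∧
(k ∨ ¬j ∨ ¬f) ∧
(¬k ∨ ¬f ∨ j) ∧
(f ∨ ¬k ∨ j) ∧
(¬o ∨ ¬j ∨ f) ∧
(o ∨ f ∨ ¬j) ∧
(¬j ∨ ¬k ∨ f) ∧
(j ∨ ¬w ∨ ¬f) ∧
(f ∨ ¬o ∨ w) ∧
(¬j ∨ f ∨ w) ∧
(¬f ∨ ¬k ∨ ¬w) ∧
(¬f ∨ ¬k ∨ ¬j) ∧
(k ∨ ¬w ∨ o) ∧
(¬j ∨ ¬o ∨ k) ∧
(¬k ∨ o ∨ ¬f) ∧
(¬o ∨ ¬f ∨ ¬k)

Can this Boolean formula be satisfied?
No

No, the formula is not satisfiable.

No assignment of truth values to the variables can make all 25 clauses true simultaneously.

The formula is UNSAT (unsatisfiable).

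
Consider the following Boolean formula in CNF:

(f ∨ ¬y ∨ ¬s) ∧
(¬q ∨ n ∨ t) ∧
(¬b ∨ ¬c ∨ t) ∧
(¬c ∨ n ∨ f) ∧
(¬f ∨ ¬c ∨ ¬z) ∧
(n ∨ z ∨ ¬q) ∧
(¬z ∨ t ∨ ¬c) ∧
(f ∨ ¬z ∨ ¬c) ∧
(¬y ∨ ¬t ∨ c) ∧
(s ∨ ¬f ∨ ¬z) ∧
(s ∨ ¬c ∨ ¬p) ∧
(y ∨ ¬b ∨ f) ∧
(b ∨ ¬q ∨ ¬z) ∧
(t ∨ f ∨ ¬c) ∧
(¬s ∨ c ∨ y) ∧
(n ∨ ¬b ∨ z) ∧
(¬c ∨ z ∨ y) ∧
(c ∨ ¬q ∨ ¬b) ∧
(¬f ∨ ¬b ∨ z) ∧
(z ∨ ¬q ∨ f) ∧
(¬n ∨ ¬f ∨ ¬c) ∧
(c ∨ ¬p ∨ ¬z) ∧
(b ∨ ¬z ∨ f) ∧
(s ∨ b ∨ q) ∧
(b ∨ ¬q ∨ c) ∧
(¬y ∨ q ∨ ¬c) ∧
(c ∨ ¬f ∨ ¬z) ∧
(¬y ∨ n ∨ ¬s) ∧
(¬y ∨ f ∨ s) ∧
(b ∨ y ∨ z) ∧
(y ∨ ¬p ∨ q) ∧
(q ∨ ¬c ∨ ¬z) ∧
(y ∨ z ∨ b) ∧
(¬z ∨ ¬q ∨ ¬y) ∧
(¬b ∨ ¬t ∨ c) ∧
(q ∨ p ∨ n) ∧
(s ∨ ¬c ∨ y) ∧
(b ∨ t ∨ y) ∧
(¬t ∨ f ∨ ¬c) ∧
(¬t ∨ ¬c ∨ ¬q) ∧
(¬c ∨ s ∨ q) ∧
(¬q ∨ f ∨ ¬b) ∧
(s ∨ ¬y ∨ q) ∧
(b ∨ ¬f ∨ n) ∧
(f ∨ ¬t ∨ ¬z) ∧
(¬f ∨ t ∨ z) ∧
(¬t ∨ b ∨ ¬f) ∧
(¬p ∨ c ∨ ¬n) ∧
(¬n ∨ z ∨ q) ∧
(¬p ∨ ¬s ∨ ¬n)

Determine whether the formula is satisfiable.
No

No, the formula is not satisfiable.

No assignment of truth values to the variables can make all 50 clauses true simultaneously.

The formula is UNSAT (unsatisfiable).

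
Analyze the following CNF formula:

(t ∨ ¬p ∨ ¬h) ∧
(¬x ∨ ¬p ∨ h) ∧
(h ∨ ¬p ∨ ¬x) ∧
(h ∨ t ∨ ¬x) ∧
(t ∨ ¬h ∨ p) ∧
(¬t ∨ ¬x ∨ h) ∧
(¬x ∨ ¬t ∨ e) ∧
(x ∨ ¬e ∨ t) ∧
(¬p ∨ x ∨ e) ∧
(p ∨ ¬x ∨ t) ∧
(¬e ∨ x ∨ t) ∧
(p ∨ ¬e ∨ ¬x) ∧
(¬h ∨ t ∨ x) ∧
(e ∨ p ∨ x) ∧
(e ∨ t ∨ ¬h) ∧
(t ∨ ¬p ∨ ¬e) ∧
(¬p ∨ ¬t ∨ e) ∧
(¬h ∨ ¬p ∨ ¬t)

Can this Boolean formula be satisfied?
Yes

Yes, the formula is satisfiable.

One satisfying assignment is: e=True, h=False, p=False, x=False, t=True

Verification: With this assignment, all 18 clauses evaluate to true.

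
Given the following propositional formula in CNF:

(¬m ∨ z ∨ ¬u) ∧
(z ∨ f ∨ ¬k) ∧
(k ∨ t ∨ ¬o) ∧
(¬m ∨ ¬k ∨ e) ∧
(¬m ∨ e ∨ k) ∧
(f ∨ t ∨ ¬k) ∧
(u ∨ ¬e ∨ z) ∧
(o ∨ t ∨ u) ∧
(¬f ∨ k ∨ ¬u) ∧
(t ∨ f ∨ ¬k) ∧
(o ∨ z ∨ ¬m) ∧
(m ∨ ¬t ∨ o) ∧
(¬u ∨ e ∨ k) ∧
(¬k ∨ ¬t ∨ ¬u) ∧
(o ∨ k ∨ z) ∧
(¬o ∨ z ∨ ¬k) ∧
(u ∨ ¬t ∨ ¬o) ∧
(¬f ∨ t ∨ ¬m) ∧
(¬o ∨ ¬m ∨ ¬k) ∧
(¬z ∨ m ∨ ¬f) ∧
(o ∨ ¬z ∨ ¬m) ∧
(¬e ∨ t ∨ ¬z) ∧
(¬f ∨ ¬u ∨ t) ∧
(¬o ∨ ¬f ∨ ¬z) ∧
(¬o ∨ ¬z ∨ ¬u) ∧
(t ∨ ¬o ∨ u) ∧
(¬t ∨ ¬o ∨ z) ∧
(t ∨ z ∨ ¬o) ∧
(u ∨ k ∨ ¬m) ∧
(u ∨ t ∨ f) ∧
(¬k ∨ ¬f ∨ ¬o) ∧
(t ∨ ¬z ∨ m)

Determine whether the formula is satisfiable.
No

No, the formula is not satisfiable.

No assignment of truth values to the variables can make all 32 clauses true simultaneously.

The formula is UNSAT (unsatisfiable).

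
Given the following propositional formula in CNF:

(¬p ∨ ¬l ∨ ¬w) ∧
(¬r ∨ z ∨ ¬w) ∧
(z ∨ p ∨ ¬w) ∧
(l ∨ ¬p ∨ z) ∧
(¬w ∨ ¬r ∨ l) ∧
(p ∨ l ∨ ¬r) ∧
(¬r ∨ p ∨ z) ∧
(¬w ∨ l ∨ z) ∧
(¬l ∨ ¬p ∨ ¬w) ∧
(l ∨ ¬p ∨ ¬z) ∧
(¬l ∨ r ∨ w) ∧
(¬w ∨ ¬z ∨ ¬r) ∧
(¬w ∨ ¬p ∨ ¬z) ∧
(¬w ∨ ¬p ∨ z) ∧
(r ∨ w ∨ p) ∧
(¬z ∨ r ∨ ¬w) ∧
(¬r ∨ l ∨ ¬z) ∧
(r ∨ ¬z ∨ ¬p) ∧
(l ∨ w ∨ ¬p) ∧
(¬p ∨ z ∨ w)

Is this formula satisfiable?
Yes

Yes, the formula is satisfiable.

One satisfying assignment is: w=False, r=True, p=False, z=True, l=True

Verification: With this assignment, all 20 clauses evaluate to true.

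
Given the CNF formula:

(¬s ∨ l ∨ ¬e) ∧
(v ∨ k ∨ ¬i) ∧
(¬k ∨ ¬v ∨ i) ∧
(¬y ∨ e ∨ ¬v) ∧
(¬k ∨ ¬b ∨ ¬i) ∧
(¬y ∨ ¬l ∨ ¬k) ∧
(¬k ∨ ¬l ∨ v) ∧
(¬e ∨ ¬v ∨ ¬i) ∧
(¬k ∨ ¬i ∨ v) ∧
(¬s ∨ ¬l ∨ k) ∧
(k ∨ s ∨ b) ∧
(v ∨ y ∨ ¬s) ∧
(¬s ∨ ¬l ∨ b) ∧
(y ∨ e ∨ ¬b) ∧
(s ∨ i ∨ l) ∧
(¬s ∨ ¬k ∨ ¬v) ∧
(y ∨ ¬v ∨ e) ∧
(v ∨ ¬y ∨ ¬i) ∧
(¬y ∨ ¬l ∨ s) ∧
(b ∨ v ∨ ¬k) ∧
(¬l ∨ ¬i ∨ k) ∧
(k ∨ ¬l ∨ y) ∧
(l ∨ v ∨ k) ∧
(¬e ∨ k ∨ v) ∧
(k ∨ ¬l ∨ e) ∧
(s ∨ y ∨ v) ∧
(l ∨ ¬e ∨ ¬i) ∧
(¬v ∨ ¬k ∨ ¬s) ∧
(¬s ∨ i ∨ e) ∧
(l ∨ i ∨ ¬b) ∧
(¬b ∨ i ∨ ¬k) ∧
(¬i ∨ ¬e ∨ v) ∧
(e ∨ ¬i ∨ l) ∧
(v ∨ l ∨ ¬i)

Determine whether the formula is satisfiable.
No

No, the formula is not satisfiable.

No assignment of truth values to the variables can make all 34 clauses true simultaneously.

The formula is UNSAT (unsatisfiable).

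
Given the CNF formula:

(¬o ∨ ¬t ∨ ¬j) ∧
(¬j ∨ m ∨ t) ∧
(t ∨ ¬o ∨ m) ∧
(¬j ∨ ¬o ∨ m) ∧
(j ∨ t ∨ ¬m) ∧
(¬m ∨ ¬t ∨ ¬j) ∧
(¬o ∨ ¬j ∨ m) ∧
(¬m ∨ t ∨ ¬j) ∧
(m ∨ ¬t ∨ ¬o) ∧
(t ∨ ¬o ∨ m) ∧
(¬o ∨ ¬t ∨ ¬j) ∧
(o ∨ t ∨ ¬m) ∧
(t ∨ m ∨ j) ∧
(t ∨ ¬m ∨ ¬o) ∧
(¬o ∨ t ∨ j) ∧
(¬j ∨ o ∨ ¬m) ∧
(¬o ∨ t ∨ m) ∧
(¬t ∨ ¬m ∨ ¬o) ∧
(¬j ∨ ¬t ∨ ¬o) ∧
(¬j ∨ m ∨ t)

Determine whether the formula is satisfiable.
Yes

Yes, the formula is satisfiable.

One satisfying assignment is: j=False, o=False, m=False, t=True

Verification: With this assignment, all 20 clauses evaluate to true.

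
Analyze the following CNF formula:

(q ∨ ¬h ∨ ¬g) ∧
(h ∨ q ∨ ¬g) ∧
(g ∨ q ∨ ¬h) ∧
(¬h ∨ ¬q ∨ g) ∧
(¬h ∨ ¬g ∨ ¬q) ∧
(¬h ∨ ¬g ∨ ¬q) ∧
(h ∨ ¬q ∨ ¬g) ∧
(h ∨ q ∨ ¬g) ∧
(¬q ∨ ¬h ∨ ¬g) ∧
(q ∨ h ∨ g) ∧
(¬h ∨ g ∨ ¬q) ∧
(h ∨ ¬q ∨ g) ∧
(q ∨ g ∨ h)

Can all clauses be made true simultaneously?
No

No, the formula is not satisfiable.

No assignment of truth values to the variables can make all 13 clauses true simultaneously.

The formula is UNSAT (unsatisfiable).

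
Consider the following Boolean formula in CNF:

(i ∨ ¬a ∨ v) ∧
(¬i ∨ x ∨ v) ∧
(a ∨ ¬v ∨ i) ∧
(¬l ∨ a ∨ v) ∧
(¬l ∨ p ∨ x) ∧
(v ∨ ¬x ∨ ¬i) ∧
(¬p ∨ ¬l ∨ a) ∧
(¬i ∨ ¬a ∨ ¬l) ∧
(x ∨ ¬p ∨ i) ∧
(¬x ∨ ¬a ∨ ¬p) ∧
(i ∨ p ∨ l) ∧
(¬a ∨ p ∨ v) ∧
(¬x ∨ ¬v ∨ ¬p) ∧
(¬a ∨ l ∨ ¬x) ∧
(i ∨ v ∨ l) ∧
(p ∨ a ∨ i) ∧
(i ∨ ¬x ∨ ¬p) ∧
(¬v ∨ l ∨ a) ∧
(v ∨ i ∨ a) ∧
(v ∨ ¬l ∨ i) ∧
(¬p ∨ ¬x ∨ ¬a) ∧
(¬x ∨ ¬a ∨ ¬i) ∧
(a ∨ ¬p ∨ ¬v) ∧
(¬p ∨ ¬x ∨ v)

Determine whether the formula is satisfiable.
Yes

Yes, the formula is satisfiable.

One satisfying assignment is: p=False, v=True, l=False, a=True, x=False, i=True

Verification: With this assignment, all 24 clauses evaluate to true.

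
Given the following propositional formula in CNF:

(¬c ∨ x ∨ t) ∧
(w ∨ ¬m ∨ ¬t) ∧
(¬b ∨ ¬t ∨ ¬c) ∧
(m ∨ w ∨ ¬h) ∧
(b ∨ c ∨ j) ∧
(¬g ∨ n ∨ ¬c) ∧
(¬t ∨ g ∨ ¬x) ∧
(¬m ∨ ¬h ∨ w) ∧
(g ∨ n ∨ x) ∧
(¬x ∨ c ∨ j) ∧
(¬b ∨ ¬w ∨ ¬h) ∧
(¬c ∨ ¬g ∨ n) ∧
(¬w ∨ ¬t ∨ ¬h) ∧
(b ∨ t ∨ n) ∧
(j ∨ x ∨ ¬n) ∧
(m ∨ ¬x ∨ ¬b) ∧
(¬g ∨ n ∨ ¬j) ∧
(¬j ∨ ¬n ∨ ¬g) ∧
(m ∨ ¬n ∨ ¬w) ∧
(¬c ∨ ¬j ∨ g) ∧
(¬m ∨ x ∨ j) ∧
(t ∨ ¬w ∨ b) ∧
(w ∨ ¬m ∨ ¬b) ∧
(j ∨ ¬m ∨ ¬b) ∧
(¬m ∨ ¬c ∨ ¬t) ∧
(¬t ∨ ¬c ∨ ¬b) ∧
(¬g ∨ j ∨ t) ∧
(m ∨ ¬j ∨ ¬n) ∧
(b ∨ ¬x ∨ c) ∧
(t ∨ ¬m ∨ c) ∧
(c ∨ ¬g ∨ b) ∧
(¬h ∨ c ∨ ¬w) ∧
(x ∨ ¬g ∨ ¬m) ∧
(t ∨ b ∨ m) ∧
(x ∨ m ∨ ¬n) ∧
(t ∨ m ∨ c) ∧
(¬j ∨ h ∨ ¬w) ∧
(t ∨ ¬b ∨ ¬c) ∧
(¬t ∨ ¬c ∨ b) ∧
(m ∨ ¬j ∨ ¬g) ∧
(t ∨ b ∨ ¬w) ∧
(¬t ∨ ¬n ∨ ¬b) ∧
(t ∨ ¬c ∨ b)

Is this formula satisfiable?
Yes

Yes, the formula is satisfiable.

One satisfying assignment is: c=False, x=False, b=True, h=False, n=False, g=True, j=False, m=False, t=True, w=False

Verification: With this assignment, all 43 clauses evaluate to true.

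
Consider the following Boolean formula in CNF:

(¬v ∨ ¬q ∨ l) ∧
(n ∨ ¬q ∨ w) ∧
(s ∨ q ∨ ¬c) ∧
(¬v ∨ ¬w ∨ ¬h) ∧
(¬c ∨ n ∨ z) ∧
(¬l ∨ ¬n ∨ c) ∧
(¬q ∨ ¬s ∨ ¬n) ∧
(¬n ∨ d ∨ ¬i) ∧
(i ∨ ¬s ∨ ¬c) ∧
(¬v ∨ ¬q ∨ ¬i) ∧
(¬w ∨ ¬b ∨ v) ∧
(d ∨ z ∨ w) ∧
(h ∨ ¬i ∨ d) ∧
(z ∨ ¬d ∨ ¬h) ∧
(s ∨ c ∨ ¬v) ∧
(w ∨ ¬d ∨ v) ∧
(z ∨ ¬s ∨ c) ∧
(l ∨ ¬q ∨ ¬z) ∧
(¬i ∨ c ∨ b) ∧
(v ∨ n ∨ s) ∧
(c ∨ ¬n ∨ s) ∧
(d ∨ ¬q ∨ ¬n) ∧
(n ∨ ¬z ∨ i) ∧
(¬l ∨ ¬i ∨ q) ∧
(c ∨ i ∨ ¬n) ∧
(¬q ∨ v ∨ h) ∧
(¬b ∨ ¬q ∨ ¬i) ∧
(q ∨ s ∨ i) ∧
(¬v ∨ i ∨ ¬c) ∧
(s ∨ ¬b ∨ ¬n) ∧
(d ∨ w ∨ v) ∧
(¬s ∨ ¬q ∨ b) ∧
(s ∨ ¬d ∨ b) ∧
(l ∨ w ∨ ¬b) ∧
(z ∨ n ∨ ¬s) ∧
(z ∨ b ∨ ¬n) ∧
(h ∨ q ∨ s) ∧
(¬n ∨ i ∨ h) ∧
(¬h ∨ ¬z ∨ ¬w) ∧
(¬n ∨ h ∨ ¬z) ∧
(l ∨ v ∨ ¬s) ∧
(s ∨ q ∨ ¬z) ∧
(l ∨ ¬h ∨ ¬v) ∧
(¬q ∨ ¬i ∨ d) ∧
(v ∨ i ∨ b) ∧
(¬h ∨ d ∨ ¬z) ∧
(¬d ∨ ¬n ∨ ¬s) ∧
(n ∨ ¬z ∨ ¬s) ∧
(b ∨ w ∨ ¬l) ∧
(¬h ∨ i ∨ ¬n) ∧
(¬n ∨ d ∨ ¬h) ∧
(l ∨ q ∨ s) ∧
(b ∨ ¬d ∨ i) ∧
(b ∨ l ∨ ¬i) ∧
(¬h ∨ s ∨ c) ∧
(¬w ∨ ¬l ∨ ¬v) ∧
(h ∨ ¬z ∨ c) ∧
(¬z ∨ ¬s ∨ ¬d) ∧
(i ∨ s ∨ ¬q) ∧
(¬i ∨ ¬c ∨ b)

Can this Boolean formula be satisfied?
No

No, the formula is not satisfiable.

No assignment of truth values to the variables can make all 60 clauses true simultaneously.

The formula is UNSAT (unsatisfiable).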